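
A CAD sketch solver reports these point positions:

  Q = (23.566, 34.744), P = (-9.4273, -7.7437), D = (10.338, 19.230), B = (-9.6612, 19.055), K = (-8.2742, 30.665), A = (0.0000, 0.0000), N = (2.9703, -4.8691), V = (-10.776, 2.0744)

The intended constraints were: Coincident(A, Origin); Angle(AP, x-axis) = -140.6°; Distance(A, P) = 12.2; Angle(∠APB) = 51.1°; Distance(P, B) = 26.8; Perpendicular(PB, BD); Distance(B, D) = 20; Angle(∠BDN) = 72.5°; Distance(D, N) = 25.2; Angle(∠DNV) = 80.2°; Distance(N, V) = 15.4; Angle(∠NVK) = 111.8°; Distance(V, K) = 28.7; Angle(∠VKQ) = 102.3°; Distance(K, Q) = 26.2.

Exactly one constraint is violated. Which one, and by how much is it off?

Distance(K, Q) = 26.2 — off by 5.90.

A = (0.00, 0.00) ✓; AP at -140.6° ✓; |AP| = 12.20 ✓; ∠APB = 51.10° ✓; |PB| = 26.80 ✓; ∠(PB, BD) = 90.00° ✓; |BD| = 20.00 ✓; ∠BDN = 72.50° ✓; |DN| = 25.20 ✓; ∠DNV = 80.20° ✓; |NV| = 15.40 ✓; ∠NVK = 111.8° ✓; |VK| = 28.70 ✓; ∠VKQ = 102.3° ✓; |KQ| = 32.10 ✗.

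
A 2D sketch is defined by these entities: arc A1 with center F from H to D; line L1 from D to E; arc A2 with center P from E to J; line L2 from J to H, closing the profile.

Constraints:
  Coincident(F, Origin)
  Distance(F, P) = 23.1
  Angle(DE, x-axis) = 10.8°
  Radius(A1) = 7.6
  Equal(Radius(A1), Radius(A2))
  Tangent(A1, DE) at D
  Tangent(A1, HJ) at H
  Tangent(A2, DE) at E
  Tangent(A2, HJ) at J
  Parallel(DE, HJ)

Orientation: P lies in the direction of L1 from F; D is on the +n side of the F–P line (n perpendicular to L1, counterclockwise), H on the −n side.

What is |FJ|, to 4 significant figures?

24.32

The slot axis is L1's direction at 10.8°, so u = (cos 10.8°, sin 10.8°) = (0.9823, 0.1874) and n = (−sin 10.8°, cos 10.8°) = (-0.1874, 0.9823). F is at the origin and P lies 23.1 along u from F, so P = 23.1·u = (22.69, 4.329). Tangency of A1 to both parallel lines with radius 7.6 puts D and H at F ± 7.6·n: D = (-1.424, 7.465), H = (1.424, -7.465). Equal radii place E and J the same way about P: E = P + 7.6·n = (21.27, 11.79), J = P − 7.6·n = (24.11, -3.137). Then |FJ| = |J − F| = 24.32.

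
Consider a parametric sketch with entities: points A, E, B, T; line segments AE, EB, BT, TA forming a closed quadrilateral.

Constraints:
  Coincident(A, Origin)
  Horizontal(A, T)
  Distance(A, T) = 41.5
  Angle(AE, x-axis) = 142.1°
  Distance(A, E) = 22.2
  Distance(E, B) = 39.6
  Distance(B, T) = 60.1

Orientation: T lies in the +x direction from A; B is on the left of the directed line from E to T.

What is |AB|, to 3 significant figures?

47.1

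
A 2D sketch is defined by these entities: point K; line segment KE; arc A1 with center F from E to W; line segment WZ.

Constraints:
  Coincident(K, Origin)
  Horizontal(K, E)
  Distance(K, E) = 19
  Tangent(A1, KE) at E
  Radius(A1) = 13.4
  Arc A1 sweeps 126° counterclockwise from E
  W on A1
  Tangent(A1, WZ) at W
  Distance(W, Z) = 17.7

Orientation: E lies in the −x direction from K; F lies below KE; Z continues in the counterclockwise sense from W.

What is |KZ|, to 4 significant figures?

40.56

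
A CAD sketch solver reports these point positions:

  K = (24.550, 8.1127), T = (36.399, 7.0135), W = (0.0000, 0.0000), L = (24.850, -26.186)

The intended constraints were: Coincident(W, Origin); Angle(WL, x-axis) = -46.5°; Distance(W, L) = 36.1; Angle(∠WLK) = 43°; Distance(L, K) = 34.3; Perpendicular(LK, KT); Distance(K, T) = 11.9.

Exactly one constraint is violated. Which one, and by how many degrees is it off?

Perpendicular(LK, KT) — off by 5.80°.

W = (0.00, 0.00) ✓; WL at -46.50° ✓; |WL| = 36.10 ✓; ∠WLK = 43.00° ✓; |LK| = 34.30 ✓; ∠(LK, KT) = 95.80° ✗; |KT| = 11.90 ✓.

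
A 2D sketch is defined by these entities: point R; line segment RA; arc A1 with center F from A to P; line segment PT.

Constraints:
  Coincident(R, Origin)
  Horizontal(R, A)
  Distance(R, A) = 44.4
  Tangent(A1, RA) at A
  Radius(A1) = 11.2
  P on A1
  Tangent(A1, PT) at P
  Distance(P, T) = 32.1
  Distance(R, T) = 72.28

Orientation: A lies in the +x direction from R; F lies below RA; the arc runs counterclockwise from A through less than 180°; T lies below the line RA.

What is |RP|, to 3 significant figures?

41.1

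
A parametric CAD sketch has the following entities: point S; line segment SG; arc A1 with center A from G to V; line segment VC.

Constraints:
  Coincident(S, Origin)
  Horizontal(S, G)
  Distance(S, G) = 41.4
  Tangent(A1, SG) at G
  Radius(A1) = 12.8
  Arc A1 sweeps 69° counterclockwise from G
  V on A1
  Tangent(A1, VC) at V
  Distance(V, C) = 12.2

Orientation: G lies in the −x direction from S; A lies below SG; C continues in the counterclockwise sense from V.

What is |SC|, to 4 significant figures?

60.96

S is at the origin; SG is horizontal with |SG| = 41.4 and G on the −x side, so G = (-41.40, 0.000). Tangency of A1 to SG means the radius AG is perpendicular to SG, so A = G + (0, -12.8) = (-41.40, -12.80). On A1, G sits at bearing 90° from A; a 69° counterclockwise sweep puts V at bearing 159°, so V = A + 12.8·(cos 159°, sin 159°) = (-53.35, -8.213). A1 meets VC tangentially, so AV is at right angles to VC, so VC runs along (−sin 159°, cos 159°); with |VC| = 12.2, C = (-57.72, -19.60). Then |SC| = |C − S| = 60.96.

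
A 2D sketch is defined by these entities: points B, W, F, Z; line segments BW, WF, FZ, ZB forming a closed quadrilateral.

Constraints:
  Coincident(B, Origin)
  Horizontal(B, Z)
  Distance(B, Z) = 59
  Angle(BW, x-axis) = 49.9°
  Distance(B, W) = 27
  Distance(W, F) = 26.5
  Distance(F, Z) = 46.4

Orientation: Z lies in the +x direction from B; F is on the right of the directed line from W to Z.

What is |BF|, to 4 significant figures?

14.03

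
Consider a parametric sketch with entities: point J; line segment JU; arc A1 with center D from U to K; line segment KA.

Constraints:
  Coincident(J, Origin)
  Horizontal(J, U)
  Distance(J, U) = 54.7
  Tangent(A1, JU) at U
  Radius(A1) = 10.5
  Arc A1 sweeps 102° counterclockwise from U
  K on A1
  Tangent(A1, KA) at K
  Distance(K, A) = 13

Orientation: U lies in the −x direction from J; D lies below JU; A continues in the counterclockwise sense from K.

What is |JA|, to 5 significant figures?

67.249

J is at the origin; JU is horizontal with |JU| = 54.7 and U on the −x side, so U = (-54.700, 0.0000). A1 meets JU tangentially, so DU is at right angles to JU, so D = U + (0, -10.5) = (-54.700, -10.500). On A1, U sits at bearing 90° from D; a 102° counterclockwise sweep puts K at bearing 192°, so K = D + 10.5·(cos 192°, sin 192°) = (-64.971, -12.683). The tangent condition forces DK to be normal to KA, so KA runs along (−sin 192°, cos 192°); with |KA| = 13.0, A = (-62.268, -25.399). Then |JA| = |A − J| = 67.249.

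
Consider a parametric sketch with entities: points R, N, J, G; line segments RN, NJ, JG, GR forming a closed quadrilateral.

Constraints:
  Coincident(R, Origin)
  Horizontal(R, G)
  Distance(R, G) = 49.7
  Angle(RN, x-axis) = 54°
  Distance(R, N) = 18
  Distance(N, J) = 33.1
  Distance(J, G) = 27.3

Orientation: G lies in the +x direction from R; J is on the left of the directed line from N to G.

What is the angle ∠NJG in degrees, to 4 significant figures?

86.88°

Checks: |NJ| = 33.10 ✓; |JG| = 27.30 ✓.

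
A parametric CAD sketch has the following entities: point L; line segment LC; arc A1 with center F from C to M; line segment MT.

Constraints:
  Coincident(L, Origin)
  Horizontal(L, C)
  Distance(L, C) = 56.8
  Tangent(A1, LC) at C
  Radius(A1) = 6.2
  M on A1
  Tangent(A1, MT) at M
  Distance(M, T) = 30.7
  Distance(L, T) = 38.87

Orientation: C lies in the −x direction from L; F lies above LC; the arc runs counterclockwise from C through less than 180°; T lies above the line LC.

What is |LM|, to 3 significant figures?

52.4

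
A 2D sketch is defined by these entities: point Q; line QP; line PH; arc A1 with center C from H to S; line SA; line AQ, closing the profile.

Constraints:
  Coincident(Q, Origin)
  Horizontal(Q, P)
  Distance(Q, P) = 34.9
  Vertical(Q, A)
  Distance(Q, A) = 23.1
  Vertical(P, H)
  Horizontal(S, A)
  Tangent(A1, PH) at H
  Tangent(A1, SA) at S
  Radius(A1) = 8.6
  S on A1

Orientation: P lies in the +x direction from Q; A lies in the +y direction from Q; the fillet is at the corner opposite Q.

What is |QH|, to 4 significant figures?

37.79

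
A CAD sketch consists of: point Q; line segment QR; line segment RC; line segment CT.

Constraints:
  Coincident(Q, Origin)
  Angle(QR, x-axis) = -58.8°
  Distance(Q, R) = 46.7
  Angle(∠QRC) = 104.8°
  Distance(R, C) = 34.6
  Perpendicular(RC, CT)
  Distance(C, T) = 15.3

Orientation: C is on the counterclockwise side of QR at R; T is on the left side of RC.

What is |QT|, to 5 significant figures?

55.281

∠QRC = 104.8°, so RC runs at -58.8° + (180° − 104.8°) = 16.400° from the x-axis; with |RC| = 34.6, C = R + 34.6·(cos 16.400°, sin 16.400°) = (57.384, -30.176). The perpendicularity gives CT at right angles to RC; with |CT| = 15.3 on the left of RC, T = C + 15.3·(-0.28234, 0.95931) = (53.064, -15.499). Then |QT| = |T − Q| = 55.281.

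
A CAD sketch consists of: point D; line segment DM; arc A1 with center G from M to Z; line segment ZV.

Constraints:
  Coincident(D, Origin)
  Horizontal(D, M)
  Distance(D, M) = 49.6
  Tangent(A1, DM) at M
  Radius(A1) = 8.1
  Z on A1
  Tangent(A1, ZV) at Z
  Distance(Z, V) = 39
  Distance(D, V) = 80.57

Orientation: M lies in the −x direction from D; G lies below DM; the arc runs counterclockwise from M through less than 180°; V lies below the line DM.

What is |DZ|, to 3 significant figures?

57.7

Checks: |GZ| = 8.100 ✓; ∠(GZ, ZV) = 90.00° ✓; |ZV| = 39.00 ✓; |DV| = 80.57 ✓.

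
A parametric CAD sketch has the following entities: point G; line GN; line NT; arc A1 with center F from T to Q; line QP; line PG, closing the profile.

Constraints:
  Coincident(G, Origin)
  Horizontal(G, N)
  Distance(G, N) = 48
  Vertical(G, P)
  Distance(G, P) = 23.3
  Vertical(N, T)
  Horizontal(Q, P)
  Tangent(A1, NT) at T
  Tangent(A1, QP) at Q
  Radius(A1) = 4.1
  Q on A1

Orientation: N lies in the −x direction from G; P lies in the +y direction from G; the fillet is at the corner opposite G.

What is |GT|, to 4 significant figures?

51.70

G is at the origin; G and N share the same y with |GN| = 48.0 and N on the −x side, so N = (-48.00, 0.000). G and P share the same x with |GP| = 23.3 and P on the +y side, so P = (0.000, 23.30). The virtual corner opposite G is at (-48.00, 23.30). Since A1 is tangent to NT there, FT ⟂ NT and A1 meets QP tangentially, so FQ is at right angles to QP, with radius 4.1, so the center F sits 4.1 in from both sides at F = (-43.90, 19.20). That places the tangent points at T = (-48.00, 19.20) on NT and Q = (-43.90, 23.30) on QP. Then |GT| = |T − G| = 51.70.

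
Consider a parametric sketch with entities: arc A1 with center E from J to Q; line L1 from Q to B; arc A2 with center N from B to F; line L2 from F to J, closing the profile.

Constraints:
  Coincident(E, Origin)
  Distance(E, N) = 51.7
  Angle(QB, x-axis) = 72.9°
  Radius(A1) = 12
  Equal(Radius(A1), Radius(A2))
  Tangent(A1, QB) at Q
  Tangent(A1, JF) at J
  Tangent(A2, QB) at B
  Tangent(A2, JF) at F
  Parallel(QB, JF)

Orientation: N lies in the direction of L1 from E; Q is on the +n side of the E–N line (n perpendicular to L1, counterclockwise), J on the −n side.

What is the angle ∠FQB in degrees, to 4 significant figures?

24.90°

The slot axis is L1's direction at 72.9°, so u = (cos 72.9°, sin 72.9°) = (0.2940, 0.9558) and n = (−sin 72.9°, cos 72.9°) = (-0.9558, 0.2940). E is at the origin and N lies 51.7 along u from E, so N = 51.7·u = (15.20, 49.41). Tangency of A1 to both parallel lines with radius 12.0 puts Q and J at E ± 12.0·n: Q = (-11.47, 3.528), J = (11.47, -3.528). Equal radii place B and F the same way about N: B = N + 12.0·n = (3.732, 52.94), F = N − 12.0·n = (26.67, 45.89). Then cos ∠FQB = QF·QB / (|QF||QB|), giving 24.90°.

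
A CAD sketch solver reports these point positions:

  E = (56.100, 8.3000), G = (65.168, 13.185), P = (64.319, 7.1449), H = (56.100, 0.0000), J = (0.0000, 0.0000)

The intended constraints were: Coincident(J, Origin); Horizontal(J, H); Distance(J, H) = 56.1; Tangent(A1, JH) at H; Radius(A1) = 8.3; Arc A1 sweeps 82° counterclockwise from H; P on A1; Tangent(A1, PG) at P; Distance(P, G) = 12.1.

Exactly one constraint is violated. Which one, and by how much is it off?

Distance(P, G) = 12.1 — off by 6.00.

J = (0.00, 0.00) ✓; J.y = 0.00, H.y = 0.00 ✓; |JH| = 56.10 ✓; ∠(EH, HJ) = 90.00° ✓; |EH| = 8.300 ✓; bearing(E→P) − bearing(E→H) = 82.00° ✓; |EP| = 8.300 ✓; ∠(EP, PG) = 90.00° ✓; |PG| = 6.099 ✗.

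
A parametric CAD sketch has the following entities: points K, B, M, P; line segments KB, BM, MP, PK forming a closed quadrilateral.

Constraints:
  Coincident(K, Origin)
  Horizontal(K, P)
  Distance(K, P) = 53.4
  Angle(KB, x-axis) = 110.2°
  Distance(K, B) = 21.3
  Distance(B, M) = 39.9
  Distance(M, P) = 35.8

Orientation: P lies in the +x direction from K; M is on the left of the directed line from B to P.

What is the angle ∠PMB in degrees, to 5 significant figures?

115.22°

Checks: |BM| = 39.90 ✓; |MP| = 35.80 ✓.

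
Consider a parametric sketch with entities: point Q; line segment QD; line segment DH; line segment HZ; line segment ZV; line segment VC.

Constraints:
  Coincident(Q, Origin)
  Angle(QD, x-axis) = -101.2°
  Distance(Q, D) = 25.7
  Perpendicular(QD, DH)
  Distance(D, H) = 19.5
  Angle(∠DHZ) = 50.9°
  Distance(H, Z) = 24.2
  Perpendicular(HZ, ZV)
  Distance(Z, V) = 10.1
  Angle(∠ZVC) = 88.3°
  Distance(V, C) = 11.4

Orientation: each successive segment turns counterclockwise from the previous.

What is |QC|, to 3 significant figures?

22.3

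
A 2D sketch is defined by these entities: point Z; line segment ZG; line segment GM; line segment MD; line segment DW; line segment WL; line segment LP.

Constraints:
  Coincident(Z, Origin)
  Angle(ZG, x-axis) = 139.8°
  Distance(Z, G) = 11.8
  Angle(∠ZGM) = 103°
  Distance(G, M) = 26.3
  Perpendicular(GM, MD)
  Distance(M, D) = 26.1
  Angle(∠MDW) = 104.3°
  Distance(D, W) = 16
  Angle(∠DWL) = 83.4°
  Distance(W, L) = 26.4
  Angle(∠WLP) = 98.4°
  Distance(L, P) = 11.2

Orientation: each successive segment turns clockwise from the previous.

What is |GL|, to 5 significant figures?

8.2352

Z is at the origin; ZG runs at 139.8° with length 11.8, so G = (-9.0128, 7.6164). ∠ZGM = 103.0° gives GM at 62.800° from the x-axis; with |GM| = 26.3, M = (3.0089, 31.008). GM ⟂ MD, so MD runs at -27.200°; with |MD| = 26.1, D = (26.223, 19.078). ∠MDW = 104.3° gives DW at -102.90° from the x-axis; with |DW| = 16.0, W = (22.651, 3.4816). ∠DWL = 83.4° gives WL at 160.50° from the x-axis; with |WL| = 26.4, L = (-2.2351, 12.294). Then |GL| = |L − G| = 8.2352.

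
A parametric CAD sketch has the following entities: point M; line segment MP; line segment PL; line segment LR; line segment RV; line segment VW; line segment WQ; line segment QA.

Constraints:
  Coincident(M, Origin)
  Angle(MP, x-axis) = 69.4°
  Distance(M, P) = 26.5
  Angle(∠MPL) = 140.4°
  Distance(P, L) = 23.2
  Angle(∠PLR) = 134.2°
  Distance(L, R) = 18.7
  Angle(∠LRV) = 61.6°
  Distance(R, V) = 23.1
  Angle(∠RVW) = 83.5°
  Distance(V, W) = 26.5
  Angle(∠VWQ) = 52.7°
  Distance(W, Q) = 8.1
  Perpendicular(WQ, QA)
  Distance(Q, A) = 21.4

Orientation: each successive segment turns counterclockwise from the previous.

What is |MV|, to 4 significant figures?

34.54

∠PLR = 134.2° gives LR at 154.8° from the x-axis; with |LR| = 18.7, R = (-15.15, 54.70). ∠LRV = 61.6° gives RV at -86.80° from the x-axis; with |RV| = 23.1, V = (-13.86, 31.64). Then |MV| = |V − M| = 34.54.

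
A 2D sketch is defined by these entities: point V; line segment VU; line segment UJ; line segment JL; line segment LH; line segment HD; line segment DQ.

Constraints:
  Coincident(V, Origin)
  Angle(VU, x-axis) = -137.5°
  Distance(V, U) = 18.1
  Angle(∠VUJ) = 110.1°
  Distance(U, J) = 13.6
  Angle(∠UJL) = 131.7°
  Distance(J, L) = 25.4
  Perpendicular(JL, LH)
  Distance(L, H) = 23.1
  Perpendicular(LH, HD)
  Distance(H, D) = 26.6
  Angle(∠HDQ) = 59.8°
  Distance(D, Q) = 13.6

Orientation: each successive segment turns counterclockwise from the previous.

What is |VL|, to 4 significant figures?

36.77

∠VUJ = 110.1° gives UJ at -67.60° from the x-axis; with |UJ| = 13.6, J = (-8.162, -24.80). ∠UJL = 131.7° gives JL at -19.30° from the x-axis; with |JL| = 25.4, L = (15.81, -33.20). Then |VL| = |L − V| = 36.77.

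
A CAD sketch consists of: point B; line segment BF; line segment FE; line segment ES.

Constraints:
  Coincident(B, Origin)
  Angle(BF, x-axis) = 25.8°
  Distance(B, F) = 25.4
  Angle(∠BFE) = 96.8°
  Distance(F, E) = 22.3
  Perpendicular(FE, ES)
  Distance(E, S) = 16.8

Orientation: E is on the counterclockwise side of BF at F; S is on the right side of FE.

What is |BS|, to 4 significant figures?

49.05

∠BFE = 96.8°, so FE runs at 25.8° + (180° − 96.8°) = 109.0° from the x-axis; with |FE| = 22.3, E = F + 22.3·(cos 109.0°, sin 109.0°) = (15.61, 32.14). FE ⟂ ES; with |ES| = 16.8 on the right of FE, S = E + 16.8·(0.9455, 0.3256) = (31.49, 37.61). Then |BS| = |S − B| = 49.05.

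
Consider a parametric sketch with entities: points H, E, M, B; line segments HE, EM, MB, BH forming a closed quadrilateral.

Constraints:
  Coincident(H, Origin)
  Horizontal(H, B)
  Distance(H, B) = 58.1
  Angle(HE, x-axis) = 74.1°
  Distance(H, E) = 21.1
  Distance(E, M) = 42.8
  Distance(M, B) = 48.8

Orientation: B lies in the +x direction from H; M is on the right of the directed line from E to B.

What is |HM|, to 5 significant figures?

25.970

Checks: |EM| = 42.80 ✓; |MB| = 48.80 ✓.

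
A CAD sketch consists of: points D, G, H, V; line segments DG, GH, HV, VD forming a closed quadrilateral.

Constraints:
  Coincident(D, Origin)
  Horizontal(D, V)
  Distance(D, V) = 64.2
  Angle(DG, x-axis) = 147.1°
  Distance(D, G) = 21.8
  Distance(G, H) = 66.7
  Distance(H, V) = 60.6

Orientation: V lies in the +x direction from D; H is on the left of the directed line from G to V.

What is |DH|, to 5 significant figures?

62.965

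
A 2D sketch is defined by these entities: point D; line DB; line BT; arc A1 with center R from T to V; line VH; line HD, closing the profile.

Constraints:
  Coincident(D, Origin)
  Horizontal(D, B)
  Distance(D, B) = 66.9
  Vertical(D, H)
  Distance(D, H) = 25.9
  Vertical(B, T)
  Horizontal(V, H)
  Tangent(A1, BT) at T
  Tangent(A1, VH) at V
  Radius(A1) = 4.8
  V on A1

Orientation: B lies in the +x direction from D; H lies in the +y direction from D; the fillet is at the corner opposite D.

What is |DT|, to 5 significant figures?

70.149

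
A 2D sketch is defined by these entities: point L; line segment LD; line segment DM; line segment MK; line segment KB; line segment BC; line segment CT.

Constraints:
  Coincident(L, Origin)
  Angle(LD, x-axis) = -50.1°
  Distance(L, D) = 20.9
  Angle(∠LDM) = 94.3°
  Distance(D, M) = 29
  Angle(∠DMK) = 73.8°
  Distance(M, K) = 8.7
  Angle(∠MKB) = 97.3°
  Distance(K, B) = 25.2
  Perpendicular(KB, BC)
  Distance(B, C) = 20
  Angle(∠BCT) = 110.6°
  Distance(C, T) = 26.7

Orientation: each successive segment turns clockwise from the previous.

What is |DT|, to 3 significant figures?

37.2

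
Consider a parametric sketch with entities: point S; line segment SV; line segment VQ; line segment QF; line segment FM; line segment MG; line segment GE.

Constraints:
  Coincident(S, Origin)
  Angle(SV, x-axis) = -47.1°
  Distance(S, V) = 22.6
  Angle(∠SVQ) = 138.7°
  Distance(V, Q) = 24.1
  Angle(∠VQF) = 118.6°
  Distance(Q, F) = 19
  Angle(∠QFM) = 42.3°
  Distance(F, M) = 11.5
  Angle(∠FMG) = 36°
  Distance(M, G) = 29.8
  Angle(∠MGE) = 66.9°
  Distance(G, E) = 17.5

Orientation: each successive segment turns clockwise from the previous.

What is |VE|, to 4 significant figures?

53.53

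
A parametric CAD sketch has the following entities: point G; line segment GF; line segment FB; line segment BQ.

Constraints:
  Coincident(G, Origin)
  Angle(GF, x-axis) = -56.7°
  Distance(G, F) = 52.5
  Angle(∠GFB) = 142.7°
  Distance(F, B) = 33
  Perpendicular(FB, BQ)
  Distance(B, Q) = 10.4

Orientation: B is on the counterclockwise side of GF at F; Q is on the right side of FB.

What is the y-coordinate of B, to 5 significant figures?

-54.841

G is at the origin; GF runs at -56.7° with length 52.5, so F = 52.5·(cos -56.7°, sin -56.7°) = (28.824, -43.880). ∠GFB = 142.7°, so FB runs at -56.7° + (180° − 142.7°) = -19.400° from the x-axis; with |FB| = 33.0, B = F + 33.0·(cos -19.400°, sin -19.400°) = (59.950, -54.841). So B.y = -54.841.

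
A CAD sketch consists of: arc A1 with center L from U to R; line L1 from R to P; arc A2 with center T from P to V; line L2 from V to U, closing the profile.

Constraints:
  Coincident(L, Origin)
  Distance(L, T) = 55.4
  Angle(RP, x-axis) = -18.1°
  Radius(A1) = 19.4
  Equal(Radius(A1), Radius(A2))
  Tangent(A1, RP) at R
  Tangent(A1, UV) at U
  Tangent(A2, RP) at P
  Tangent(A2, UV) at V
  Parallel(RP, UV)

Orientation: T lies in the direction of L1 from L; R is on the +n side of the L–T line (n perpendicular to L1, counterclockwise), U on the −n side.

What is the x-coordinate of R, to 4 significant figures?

6.027

The slot axis is L1's direction at -18.1°, so u = (cos -18.1°, sin -18.1°) = (0.9505, -0.3107) and n = (−sin -18.1°, cos -18.1°) = (0.3107, 0.9505). L is at the origin and T lies 55.4 along u from L, so T = 55.4·u = (52.66, -17.21). Tangency of A1 to both parallel lines with radius 19.4 puts R and U at L ± 19.4·n: R = (6.027, 18.44), U = (-6.027, -18.44). So R.x = 6.027.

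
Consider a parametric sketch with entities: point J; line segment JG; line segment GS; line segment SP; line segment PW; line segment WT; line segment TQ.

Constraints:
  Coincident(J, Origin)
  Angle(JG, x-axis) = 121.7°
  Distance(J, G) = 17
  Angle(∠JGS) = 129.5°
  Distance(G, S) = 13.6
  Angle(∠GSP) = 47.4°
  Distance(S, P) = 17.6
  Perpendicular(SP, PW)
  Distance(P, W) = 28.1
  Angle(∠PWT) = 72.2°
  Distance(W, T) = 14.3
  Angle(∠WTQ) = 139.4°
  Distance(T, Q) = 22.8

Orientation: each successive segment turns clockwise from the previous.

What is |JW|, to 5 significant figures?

20.855

∠GSP = 47.4° gives SP at -61.400° from the x-axis; with |SP| = 17.6, P = (3.8748, 11.886). The perpendicularity gives PW at right angles to SP, so PW runs at -151.40°; with |PW| = 28.1, W = (-20.797, -1.5655). Then |JW| = |W − J| = 20.855.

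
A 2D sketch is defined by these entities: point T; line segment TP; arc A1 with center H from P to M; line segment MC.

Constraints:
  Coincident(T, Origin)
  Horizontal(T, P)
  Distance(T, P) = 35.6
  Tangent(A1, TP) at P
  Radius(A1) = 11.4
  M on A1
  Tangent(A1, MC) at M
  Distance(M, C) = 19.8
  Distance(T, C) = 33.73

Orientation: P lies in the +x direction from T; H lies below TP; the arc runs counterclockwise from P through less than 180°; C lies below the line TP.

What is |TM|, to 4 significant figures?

26.00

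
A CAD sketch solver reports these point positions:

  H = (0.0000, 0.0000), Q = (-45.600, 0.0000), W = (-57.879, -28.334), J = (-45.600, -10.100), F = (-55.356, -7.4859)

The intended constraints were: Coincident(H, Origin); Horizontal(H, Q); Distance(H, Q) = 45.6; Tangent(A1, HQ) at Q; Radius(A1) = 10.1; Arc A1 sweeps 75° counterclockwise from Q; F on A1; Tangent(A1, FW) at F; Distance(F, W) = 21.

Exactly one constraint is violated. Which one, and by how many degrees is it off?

Tangent(A1, FW) at F — off by 8.10°.

H = (0.00, 0.00) ✓; H.y = 0.00, Q.y = 0.00 ✓; |HQ| = 45.60 ✓; ∠(JQ, QH) = 90.00° ✓; |JQ| = 10.10 ✓; bearing(J→F) − bearing(J→Q) = 75.00° ✓; |JF| = 10.10 ✓; ∠(JF, FW) = 81.90° ✗; |FW| = 21.00 ✓.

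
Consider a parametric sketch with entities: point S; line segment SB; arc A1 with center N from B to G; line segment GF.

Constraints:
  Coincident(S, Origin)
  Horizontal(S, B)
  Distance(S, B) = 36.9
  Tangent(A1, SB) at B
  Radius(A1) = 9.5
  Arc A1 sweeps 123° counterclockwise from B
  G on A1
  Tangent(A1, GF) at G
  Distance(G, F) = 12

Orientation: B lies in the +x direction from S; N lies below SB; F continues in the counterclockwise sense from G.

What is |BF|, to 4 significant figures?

24.78

On A1, B sits at bearing 90° from N; a 123° counterclockwise sweep puts G at bearing 213°, so G = N + 9.5·(cos 213°, sin 213°) = (28.93, -14.67). Tangency of A1 to GF means the radius NG is perpendicular to GF, so GF runs along (−sin 213°, cos 213°); with |GF| = 12.0, F = (35.47, -24.74). Then |BF| = |F − B| = 24.78.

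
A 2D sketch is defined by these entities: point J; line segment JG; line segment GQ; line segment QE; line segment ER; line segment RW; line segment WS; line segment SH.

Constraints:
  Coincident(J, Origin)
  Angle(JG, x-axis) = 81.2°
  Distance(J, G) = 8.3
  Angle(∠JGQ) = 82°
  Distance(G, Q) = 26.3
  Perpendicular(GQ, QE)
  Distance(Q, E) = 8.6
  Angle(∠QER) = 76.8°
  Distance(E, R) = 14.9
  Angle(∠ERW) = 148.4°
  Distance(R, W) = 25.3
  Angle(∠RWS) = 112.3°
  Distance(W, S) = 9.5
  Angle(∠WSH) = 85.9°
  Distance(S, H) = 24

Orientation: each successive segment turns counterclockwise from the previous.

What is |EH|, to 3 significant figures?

20.6

J is at the origin; JG runs at 81.2° with length 8.3, so G = (1.27, 8.20). ∠JGQ = 82.0° gives GQ at 179° from the x-axis; with |GQ| = 26.3, Q = (-25.0, 8.57). GQ ⟂ QE, so QE runs at -90.8°; with |QE| = 8.6, E = (-25.1, -0.0297). ∠QER = 76.8° gives ER at 12.4° from the x-axis; with |ER| = 14.9, R = (-10.6, 3.17). ∠ERW = 148.4° gives RW at 44.0° from the x-axis; with |RW| = 25.3, W = (7.60, 20.7). ∠RWS = 112.3° gives WS at 112° from the x-axis; with |WS| = 9.5, S = (4.09, 29.6). ∠WSH = 85.9° gives SH at -154° from the x-axis; with |SH| = 24.0, H = (-17.5, 19.1). Then |EH| = |H − E| = 20.6.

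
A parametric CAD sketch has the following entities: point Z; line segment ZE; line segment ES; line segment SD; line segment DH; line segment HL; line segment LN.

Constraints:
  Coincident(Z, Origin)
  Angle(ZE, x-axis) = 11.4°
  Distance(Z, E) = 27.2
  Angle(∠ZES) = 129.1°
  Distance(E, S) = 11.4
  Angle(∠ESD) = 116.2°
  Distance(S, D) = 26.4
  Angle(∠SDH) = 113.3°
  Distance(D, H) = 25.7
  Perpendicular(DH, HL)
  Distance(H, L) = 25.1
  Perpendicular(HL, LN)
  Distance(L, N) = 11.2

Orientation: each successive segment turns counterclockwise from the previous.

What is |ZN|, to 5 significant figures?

12.013

Z is at the origin; ZE runs at 11.4° with length 27.2, so E = (26.663, 5.3763). ∠ZES = 129.1° gives ES at 62.300° from the x-axis; with |ES| = 11.4, S = (31.963, 15.470). ∠ESD = 116.2° gives SD at 126.10° from the x-axis; with |SD| = 26.4, D = (16.408, 36.801). ∠SDH = 113.3° gives DH at -167.20° from the x-axis; with |DH| = 25.7, H = (-8.6535, 31.107). The perpendicularity gives HL at right angles to DH, so HL runs at -77.200°; with |HL| = 25.1, L = (-3.0927, 6.6307). HL is perpendicular to LN, so LN runs at 12.800°; with |LN| = 11.2, N = (7.8290, 9.1120). Then |ZN| = |N − Z| = 12.013.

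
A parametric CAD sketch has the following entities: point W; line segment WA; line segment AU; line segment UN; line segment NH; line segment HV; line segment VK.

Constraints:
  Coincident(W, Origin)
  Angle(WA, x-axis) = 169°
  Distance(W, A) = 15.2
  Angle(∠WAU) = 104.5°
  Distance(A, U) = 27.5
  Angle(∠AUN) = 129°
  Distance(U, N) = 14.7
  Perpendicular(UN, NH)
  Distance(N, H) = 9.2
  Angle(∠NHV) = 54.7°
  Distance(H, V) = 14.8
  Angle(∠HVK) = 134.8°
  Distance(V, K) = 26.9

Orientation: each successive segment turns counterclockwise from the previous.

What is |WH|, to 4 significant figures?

33.50

∠AUN = 129.0° gives UN at -64.50° from the x-axis; with |UN| = 14.7, N = (-20.43, -35.19). UN ⟂ NH, so NH runs at 25.50°; with |NH| = 9.2, H = (-12.13, -31.23). Then |WH| = |H − W| = 33.50.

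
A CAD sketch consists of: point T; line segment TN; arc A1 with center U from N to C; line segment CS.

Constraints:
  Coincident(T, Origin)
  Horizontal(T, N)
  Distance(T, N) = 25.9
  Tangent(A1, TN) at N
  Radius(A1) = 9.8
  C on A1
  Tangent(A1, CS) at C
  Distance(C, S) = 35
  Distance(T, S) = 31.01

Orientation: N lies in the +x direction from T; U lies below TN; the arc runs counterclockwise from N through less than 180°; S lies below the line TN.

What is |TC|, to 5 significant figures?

18.650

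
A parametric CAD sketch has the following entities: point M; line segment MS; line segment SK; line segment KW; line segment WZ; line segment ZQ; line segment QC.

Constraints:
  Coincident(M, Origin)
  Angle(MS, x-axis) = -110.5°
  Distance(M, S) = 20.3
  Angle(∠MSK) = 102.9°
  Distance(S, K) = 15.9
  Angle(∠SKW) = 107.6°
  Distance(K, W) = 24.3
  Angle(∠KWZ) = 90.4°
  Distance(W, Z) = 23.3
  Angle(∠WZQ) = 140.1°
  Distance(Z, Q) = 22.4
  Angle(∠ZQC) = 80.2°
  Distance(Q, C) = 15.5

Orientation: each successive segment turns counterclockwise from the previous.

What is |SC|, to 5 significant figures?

14.533

M is at the origin; MS runs at -110.5° with length 20.3, so S = (-7.1092, -19.014). ∠MSK = 102.9° gives SK at -33.400° from the x-axis; with |SK| = 15.9, K = (6.1649, -27.767). ∠SKW = 107.6° gives KW at 39.000° from the x-axis; with |KW| = 24.3, W = (25.050, -12.475). ∠KWZ = 90.4° gives WZ at 128.60° from the x-axis; with |WZ| = 23.3, Z = (10.513, 5.7348). ∠WZQ = 140.1° gives ZQ at 168.50° from the x-axis; with |ZQ| = 22.4, Q = (-11.437, 10.201). ∠ZQC = 80.2° gives QC at -91.700° from the x-axis; with |QC| = 15.5, C = (-11.897, -5.2925). Then |SC| = |C − S| = 14.533.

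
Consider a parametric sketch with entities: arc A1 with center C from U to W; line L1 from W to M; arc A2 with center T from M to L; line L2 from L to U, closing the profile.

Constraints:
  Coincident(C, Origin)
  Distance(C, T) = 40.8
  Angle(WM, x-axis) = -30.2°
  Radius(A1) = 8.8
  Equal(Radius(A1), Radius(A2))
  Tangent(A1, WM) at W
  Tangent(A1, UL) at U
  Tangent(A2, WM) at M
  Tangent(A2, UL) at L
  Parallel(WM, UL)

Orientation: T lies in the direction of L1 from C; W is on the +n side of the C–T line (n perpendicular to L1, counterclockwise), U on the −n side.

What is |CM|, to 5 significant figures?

41.738

The slot axis is L1's direction at -30.2°, so u = (cos -30.2°, sin -30.2°) = (0.86427, -0.50302) and n = (−sin -30.2°, cos -30.2°) = (0.50302, 0.86427). C is at the origin and T lies 40.8 along u from C, so T = 40.8·u = (35.262, -20.523). Tangency of A1 to both parallel lines with radius 8.8 puts W and U at C ± 8.8·n: W = (4.4266, 7.6056), U = (-4.4266, -7.6056). Equal radii place M and L the same way about T: M = T + 8.8·n = (39.689, -12.918), L = T − 8.8·n = (30.836, -28.129). Then |CM| = |M − C| = 41.738.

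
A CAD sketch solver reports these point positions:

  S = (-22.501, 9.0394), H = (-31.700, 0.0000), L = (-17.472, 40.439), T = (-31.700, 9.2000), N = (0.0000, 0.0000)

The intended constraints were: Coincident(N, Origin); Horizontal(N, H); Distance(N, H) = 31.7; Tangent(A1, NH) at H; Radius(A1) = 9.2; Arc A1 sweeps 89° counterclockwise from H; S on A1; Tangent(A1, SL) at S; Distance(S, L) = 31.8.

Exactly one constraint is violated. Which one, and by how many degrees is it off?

Tangent(A1, SL) at S — off by 8.10°.

N = (0.00, 0.00) ✓; N.y = 0.00, H.y = 0.00 ✓; |NH| = 31.70 ✓; ∠(TH, HN) = 90.00° ✓; |TH| = 9.200 ✓; bearing(T→S) − bearing(T→H) = 89.00° ✓; |TS| = 9.200 ✓; ∠(TS, SL) = 98.10° ✗; |SL| = 31.80 ✓.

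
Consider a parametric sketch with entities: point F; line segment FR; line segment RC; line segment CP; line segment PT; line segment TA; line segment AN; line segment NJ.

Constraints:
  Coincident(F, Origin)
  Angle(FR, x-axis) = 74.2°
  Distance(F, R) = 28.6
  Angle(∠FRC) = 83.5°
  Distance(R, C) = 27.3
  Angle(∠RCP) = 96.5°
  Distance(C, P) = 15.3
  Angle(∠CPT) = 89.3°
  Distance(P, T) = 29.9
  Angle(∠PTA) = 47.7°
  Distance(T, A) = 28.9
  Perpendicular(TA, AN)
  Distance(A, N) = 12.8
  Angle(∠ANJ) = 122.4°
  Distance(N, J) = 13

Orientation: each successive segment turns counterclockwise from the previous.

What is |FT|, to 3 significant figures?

10.9

F is at the origin; FR runs at 74.2° with length 28.6, so R = (7.79, 27.5). ∠FRC = 83.5° gives RC at 171° from the x-axis; with |RC| = 27.3, C = (-19.2, 31.9). ∠RCP = 96.5° gives CP at -106° from the x-axis; with |CP| = 15.3, P = (-23.3, 17.2). ∠CPT = 89.3° gives PT at -15.1° from the x-axis; with |PT| = 29.9, T = (5.55, 9.42). Then |FT| = |T − F| = 10.9.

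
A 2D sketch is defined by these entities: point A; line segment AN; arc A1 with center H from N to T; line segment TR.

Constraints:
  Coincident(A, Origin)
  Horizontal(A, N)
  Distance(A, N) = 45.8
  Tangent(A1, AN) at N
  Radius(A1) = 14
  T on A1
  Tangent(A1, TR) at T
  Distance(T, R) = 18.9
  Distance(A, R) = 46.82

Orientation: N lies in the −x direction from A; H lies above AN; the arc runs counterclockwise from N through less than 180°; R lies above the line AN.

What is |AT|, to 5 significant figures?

35.023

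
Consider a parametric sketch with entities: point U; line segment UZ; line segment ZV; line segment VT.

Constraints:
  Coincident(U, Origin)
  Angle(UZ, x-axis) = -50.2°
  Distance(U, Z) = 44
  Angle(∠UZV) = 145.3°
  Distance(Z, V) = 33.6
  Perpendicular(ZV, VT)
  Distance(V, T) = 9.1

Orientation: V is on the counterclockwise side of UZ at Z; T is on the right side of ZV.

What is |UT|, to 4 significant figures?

77.68

U is at the origin; UZ runs at -50.2° with length 44.0, so Z = 44.0·(cos -50.2°, sin -50.2°) = (28.16, -33.80). ∠UZV = 145.3°, so ZV runs at -50.2° + (180° − 145.3°) = -15.50° from the x-axis; with |ZV| = 33.6, V = Z + 33.6·(cos -15.50°, sin -15.50°) = (60.54, -42.78). ZV is perpendicular to VT; with |VT| = 9.1 on the right of ZV, T = V + 9.1·(-0.2672, -0.9636) = (58.11, -51.55). Then |UT| = |T − U| = 77.68.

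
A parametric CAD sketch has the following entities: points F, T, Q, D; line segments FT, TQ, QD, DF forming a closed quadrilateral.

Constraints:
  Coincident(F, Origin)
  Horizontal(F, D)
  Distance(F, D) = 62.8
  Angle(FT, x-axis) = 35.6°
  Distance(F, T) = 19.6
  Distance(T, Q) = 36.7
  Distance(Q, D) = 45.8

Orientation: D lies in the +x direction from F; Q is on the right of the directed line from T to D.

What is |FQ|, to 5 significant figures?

34.238

Checks: |TQ| = 36.70 ✓; |QD| = 45.80 ✓.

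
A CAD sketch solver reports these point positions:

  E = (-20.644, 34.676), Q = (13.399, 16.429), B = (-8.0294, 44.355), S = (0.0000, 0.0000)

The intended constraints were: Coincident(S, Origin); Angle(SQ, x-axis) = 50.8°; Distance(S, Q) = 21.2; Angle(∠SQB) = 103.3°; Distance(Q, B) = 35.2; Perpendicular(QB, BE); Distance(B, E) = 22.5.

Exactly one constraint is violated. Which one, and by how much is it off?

Distance(B, E) = 22.5 — off by 6.60.

S = (0.00, 0.00) ✓; SQ at 50.80° ✓; |SQ| = 21.20 ✓; ∠SQB = 103.3° ✓; |QB| = 35.20 ✓; ∠(QB, BE) = 90.00° ✓; |BE| = 15.90 ✗.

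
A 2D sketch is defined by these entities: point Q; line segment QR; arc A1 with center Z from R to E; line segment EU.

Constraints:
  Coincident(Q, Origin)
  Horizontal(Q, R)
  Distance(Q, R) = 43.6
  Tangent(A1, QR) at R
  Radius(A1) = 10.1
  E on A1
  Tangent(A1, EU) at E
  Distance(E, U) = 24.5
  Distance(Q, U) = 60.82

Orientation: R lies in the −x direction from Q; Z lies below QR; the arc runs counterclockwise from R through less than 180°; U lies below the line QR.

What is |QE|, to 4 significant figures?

54.85

Q is at the origin; QR is horizontal with |QR| = 43.6 and R on the −x side, so R = (-43.60, 0.000). Since A1 is tangent to QR there, ZR ⟂ QR, so Z = R + (0, -10.1) = (-43.60, -10.10). Since ZE ⟂ EU (tangency), |ZU| = √(10.1² + 24.5²) = 26.50 regardless of where E sits on A1. So U lies on both circle(Q, 60.82) and circle(Z, 26.50); the below-QR intersection is U = (-48.99, -36.05). E is the foot of the tangent from U: E = (-53.53, -11.97).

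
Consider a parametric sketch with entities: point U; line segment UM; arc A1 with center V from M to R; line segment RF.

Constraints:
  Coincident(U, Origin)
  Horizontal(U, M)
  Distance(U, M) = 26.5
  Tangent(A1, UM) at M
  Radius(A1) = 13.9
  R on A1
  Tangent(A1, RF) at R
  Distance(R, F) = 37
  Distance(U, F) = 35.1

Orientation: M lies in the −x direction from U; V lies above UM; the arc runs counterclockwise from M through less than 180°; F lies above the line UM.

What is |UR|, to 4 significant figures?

16.46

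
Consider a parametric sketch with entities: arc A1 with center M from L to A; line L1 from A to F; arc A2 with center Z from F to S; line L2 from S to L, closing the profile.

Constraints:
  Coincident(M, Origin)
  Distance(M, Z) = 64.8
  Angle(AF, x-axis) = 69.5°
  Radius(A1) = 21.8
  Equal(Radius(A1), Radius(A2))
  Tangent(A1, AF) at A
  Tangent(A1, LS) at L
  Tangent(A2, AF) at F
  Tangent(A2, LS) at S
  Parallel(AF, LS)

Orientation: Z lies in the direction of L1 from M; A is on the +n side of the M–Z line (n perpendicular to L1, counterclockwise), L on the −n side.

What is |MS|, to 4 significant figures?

68.37

The slot axis is L1's direction at 69.5°, so u = (cos 69.5°, sin 69.5°) = (0.3502, 0.9367) and n = (−sin 69.5°, cos 69.5°) = (-0.9367, 0.3502). M is at the origin and Z lies 64.8 along u from M, so Z = 64.8·u = (22.69, 60.70). Tangency of A1 to both parallel lines with radius 21.8 puts A and L at M ± 21.8·n: A = (-20.42, 7.635), L = (20.42, -7.635). Equal radii place F and S the same way about Z: F = Z + 21.8·n = (2.274, 68.33), S = Z − 21.8·n = (43.11, 53.06). Then |MS| = |S − M| = 68.37.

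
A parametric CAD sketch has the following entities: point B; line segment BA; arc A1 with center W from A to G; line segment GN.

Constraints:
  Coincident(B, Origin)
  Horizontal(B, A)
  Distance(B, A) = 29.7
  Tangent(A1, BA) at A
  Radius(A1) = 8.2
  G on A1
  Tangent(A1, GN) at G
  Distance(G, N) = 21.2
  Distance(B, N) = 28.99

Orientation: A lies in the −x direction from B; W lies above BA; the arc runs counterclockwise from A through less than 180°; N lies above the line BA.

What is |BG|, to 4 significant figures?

22.66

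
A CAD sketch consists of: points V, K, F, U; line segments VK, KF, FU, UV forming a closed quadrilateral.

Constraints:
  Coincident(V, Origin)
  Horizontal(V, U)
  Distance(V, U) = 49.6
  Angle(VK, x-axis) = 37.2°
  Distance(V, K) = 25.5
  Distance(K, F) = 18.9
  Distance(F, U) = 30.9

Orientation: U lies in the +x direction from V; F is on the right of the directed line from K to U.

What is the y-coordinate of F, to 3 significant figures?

-3.43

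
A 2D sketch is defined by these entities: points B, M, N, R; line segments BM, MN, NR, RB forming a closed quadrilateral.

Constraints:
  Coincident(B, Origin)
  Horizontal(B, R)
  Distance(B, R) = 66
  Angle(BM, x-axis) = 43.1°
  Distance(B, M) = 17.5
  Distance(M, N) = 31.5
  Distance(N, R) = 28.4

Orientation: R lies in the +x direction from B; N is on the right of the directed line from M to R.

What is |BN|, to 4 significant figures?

38.88

Checks: |MN| = 31.50 ✓; |NR| = 28.40 ✓.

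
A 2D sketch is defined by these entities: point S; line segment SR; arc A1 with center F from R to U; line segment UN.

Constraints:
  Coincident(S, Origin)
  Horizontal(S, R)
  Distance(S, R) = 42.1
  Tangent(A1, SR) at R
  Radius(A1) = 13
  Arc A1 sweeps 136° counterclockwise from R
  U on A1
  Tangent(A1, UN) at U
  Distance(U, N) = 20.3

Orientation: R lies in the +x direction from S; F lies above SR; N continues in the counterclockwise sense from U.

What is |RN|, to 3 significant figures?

36.9

On A1, R sits at bearing -90° from F; a 136° counterclockwise sweep puts U at bearing 46°, so U = F + 13.0·(cos 46°, sin 46°) = (51.1, 22.4). Since A1 is tangent to UN there, FU ⟂ UN, so UN runs along (−sin 46°, cos 46°); with |UN| = 20.3, N = (36.5, 36.5). Then |RN| = |N − R| = 36.9.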